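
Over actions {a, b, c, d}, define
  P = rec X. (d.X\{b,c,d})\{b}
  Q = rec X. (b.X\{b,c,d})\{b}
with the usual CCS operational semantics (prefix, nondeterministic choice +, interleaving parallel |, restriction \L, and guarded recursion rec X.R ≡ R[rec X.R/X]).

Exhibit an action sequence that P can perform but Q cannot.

LTS(P): 2 reachable states
  p0 = rec X. (d.X\{b,c,d})\{b} ⊢ —d→ p1
  p1 = (rec X. (d.X\{b,c,d})\{b})\{b,c,d}\{b} ⊢ (no moves)
LTS(Q): 1 reachable states
  q0 = rec X. (b.X\{b,c,d})\{b} ⊢ (no moves)
Executing d from P (initial set {p0}):
  step 1 (d): {p1}
  P completes σ.
Executing d from Q (initial set {q0}):
  step 1 (d): ∅  — Q cannot continue

d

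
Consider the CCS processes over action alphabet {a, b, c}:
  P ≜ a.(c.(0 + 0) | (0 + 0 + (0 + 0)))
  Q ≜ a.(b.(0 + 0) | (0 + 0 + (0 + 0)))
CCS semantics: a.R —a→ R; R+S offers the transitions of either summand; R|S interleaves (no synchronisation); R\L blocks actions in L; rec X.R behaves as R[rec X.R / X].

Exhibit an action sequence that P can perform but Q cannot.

ac

LTS(P): 3 reachable states
  s0 = a.(c.(0 + 0) | (0 + 0 + (0 + 0))) :: --a--▸ s1
  s1 = c.(0 + 0) | (0 + 0 + (0 + 0)) :: --c--▸ s2
  s2 = (0 + 0) | (0 + 0 + (0 + 0)) :: ∅
LTS(Q): 3 reachable states
  t0 = a.(b.(0 + 0) | (0 + 0 + (0 + 0))) :: --a--▸ t1
  t1 = b.(0 + 0) | (0 + 0 + (0 + 0)) :: --b--▸ t2
  t2 = (0 + 0) | (0 + 0 + (0 + 0)) :: ∅
Run σ = ⟨ac⟩ on P: start {s0}
  [1] a ⇒ {s1}
  [2] c ⇒ {s2}
  ✓ P
Run σ = ⟨ac⟩ on Q: start {t0}
  [1] a ⇒ {t1}
  [2] c ⇒ ∅  — Q cannot continue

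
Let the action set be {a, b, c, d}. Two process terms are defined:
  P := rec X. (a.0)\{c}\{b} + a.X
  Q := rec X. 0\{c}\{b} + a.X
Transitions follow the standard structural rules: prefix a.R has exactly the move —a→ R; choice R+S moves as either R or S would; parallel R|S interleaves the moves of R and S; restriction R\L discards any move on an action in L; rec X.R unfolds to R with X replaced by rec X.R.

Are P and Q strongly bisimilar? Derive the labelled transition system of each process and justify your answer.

P's transition system — 2 states:
  s0 = rec X. (a.0)\{c}\{b} + a.X | —a→ s0, —a→ s1
  s1 = 0\{c}\{b} | stopped
Q's transition system — 1 states:
  t0 = rec X. 0\{c}\{b} + a.X | —a→ t0
Bisimilarity quotient blocks:
  B0 = {s0}
  B1 = {s1}
  B2 = {t0}
s0 ∈ B0, t0 ∈ B2 → different blocks

P ≁ Q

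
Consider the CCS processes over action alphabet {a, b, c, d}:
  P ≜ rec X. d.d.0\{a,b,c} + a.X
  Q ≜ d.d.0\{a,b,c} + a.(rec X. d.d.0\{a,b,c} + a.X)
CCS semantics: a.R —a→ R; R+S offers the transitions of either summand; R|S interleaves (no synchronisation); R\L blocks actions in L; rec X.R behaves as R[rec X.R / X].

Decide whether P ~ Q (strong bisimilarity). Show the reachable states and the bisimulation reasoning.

P's transition system — 3 states:
  s0 = rec X. d.d.0\{a,b,c} + a.X → =a=> s0, =d=> s1
  s1 = d.0\{a,b,c} → =d=> s2
  s2 = 0\{a,b,c} → deadlocked
Q's transition system — 4 states:
  t0 = d.d.0\{a,b,c} + a.(rec X. d.d.0\{a,b,c} + a.X) → =a=> t1, =d=> t2
  t1 = rec X. d.d.0\{a,b,c} + a.X → =a=> t1, =d=> t2
  t2 = d.0\{a,b,c} → =d=> t3
  t3 = 0\{a,b,c} → deadlocked
Bisimilarity quotient blocks:
  B0 = {s0, t0, t1}
  B1 = {s1, t2}
  B2 = {s2, t3}
s0 ∈ B0, t0 ∈ B0 → same block

P ~ Q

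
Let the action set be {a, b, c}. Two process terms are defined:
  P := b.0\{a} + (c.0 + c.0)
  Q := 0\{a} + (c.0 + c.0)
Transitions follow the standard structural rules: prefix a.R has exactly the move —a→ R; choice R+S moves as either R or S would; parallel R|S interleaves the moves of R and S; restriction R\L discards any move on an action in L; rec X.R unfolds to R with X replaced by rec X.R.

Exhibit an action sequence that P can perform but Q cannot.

LTS(P): 3 reachable states
  m0 = b.0\{a} + (c.0 + c.0) → ··b··> m1, ··c··> m2
  m1 = 0\{a} → ∅
  m2 = 0 → ∅
LTS(Q): 2 reachable states
  n0 = 0\{a} + (c.0 + c.0) → ··c··> n1
  n1 = 0 → ∅
Run σ = ⟨b⟩ on P: start {m0}
  step 1 (b): {m1}
  ✓ P
Run σ = ⟨b⟩ on Q: start {n0}
  step 1 (b): ∅  — Q cannot continue

b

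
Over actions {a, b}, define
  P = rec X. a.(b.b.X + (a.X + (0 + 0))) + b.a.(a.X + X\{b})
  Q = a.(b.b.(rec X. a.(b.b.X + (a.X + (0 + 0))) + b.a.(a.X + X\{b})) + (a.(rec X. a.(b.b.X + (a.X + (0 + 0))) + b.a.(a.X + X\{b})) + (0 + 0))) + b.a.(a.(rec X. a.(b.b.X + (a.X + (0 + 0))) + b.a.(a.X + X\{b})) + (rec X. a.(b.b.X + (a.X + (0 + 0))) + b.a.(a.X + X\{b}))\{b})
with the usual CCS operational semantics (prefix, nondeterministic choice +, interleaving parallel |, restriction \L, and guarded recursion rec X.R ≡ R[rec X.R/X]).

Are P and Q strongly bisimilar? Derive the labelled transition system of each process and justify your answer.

P's transition system — 7 states:
  m0 = rec X. a.(b.b.X + (a.X + (0 + 0))) + b.a.(a.X + X\{b}) :: =a=> m1, =b=> m2
  m1 = b.b.(rec X. a.(b.b.X + (a.X + (0 + 0))) + b.a.(a.X + X\{b})) + (a.(rec X. a.(b.b.X + (a.X + (0 + 0))) + b.a.(a.X + X\{b})) + (0 + 0)) :: =a=> m0, =b=> m3
  m2 = a.(a.(rec X. a.(b.b.X + (a.X + (0 + 0))) + b.a.(a.X + X\{b})) + (rec X. a.(b.b.X + (a.X + (0 + 0))) + b.a.(a.X + X\{b}))\{b}) :: =a=> m4
  m3 = b.(rec X. a.(b.b.X + (a.X + (0 + 0))) + b.a.(a.X + X\{b})) :: =b=> m0
  m4 = a.(rec X. a.(b.b.X + (a.X + (0 + 0))) + b.a.(a.X + X\{b})) + (rec X. a.(b.b.X + (a.X + (0 + 0))) + b.a.(a.X + X\{b}))\{b} :: =a=> m0, =a=> m5
  m5 = (b.b.(rec X. a.(b.b.X + (a.X + (0 + 0))) + b.a.(a.X + X\{b})) + (a.(rec X. a.(b.b.X + (a.X + (0 + 0))) + b.a.(a.X + X\{b})) + (0 + 0)))\{b} :: =a=> m6
  m6 = (rec X. a.(b.b.X + (a.X + (0 + 0))) + b.a.(a.X + X\{b}))\{b} :: =a=> m5
Q's transition system — 8 states:
  n0 = a.(b.b.(rec X. a.(b.b.X + (a.X + (0 + 0))) + b.a.(a.X + X\{b})) + (a.(rec X. a.(b.b.X + (a.X + (0 + 0))) + b.a.(a.X + X\{b})) + (0 + 0))) + b.a.(a.(rec X. a.(b.b.X + (a.X + (0 + 0))) + b.a.(a.X + X\{b})) + (rec X. a.(b.b.X + (a.X + (0 + 0))) + b.a.(a.X + X\{b}))\{b}) :: =a=> n1, =b=> n2
  n1 = b.b.(rec X. a.(b.b.X + (a.X + (0 + 0))) + b.a.(a.X + X\{b})) + (a.(rec X. a.(b.b.X + (a.X + (0 + 0))) + b.a.(a.X + X\{b})) + (0 + 0)) :: =a=> n3, =b=> n4
  n2 = a.(a.(rec X. a.(b.b.X + (a.X + (0 + 0))) + b.a.(a.X + X\{b})) + (rec X. a.(b.b.X + (a.X + (0 + 0))) + b.a.(a.X + X\{b}))\{b}) :: =a=> n5
  n3 = rec X. a.(b.b.X + (a.X + (0 + 0))) + b.a.(a.X + X\{b}) :: =a=> n1, =b=> n2
  n4 = b.(rec X. a.(b.b.X + (a.X + (0 + 0))) + b.a.(a.X + X\{b})) :: =b=> n3
  n5 = a.(rec X. a.(b.b.X + (a.X + (0 + 0))) + b.a.(a.X + X\{b})) + (rec X. a.(b.b.X + (a.X + (0 + 0))) + b.a.(a.X + X\{b}))\{b} :: =a=> n3, =a=> n6
  n6 = (b.b.(rec X. a.(b.b.X + (a.X + (0 + 0))) + b.a.(a.X + X\{b})) + (a.(rec X. a.(b.b.X + (a.X + (0 + 0))) + b.a.(a.X + X\{b})) + (0 + 0)))\{b} :: =a=> n7
  n7 = (rec X. a.(b.b.X + (a.X + (0 + 0))) + b.a.(a.X + X\{b}))\{b} :: =a=> n6
Bisimilarity quotient blocks:
  B0 = {m0, n0, n3}
  B1 = {m2, n2}
  B2 = {m4, n5}
  B3 = {m5, m6, n6, n7}
  B4 = {m1, n1}
  B5 = {m3, n4}
m0 ∈ B0, n0 ∈ B0 → same block

YES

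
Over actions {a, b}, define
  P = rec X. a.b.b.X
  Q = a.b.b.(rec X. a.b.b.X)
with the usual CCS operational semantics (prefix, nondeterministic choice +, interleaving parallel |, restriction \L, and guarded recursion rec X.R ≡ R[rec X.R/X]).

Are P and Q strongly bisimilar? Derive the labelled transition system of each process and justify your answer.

LTS(P): 3 reachable states
  s0 = rec X. a.b.b.X → -a-> s1
  s1 = b.b.(rec X. a.b.b.X) → -b-> s2
  s2 = b.(rec X. a.b.b.X) → -b-> s0
LTS(Q): 4 reachable states
  t0 = a.b.b.(rec X. a.b.b.X) → -a-> t1
  t1 = b.b.(rec X. a.b.b.X) → -b-> t2
  t2 = b.(rec X. a.b.b.X) → -b-> t3
  t3 = rec X. a.b.b.X → -a-> t1
Bisimilarity quotient blocks:
  B0 = {s0, t0, t3}
  B1 = {s1, t1}
  B2 = {s2, t2}
s0 ∈ B0, t0 ∈ B0 → same block

bisimilar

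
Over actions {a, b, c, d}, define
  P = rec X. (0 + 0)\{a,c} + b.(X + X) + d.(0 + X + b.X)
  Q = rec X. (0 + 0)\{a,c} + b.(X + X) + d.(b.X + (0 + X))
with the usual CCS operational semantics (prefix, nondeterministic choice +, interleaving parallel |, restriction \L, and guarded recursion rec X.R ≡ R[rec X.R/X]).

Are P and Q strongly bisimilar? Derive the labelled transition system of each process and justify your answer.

YES

P's transition system — 3 states:
  m0 = rec X. (0 + 0)\{a,c} + b.(X + X) + d.(0 + X + b.X) | ··b··> m1, ··d··> m2
  m1 = (rec X. (0 + 0)\{a,c} + b.(X + X) + d.(0 + X + b.X)) + (rec X. (0 + 0)\{a,c} + b.(X + X) + d.(0 + X + b.X)) | ··b··> m1, ··d··> m2
  m2 = 0 + (rec X. (0 + 0)\{a,c} + b.(X + X) + d.(0 + X + b.X)) + b.(rec X. (0 + 0)\{a,c} + b.(X + X) + d.(0 + X + b.X)) | ··b··> m0, ··b··> m1, ··d··> m2
Q's transition system — 3 states:
  n0 = rec X. (0 + 0)\{a,c} + b.(X + X) + d.(b.X + (0 + X)) | ··b··> n1, ··d··> n2
  n1 = (rec X. (0 + 0)\{a,c} + b.(X + X) + d.(b.X + (0 + X))) + (rec X. (0 + 0)\{a,c} + b.(X + X) + d.(b.X + (0 + X))) | ··b··> n1, ··d··> n2
  n2 = b.(rec X. (0 + 0)\{a,c} + b.(X + X) + d.(b.X + (0 + X))) + (0 + (rec X. (0 + 0)\{a,c} + b.(X + X) + d.(b.X + (0 + X)))) | ··b··> n0, ··b··> n1, ··d··> n2
Bisimilarity quotient blocks:
  B0 = {m0, m1, m2, n0, n1, n2}
m0 ∈ B0, n0 ∈ B0 → same block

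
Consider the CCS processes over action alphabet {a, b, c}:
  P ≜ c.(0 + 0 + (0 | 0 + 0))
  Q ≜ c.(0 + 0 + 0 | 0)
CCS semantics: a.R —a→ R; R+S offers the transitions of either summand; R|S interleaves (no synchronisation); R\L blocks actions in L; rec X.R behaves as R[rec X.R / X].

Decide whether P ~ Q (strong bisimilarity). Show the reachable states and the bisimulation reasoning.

P ~ Q

LTS(P): 2 reachable states
  s0 = c.(0 + 0 + (0 | 0 + 0)) has moves ··c··> s1
  s1 = 0 + 0 + (0 | 0 + 0) has moves stopped
LTS(Q): 2 reachable states
  t0 = c.(0 + 0 + 0 | 0) has moves ··c··> t1
  t1 = 0 + 0 + 0 | 0 has moves stopped
Bisimilarity quotient blocks:
  B0 = {s0, t0}
  B1 = {s1, t1}
s0 ∈ B0, t0 ∈ B0 → same block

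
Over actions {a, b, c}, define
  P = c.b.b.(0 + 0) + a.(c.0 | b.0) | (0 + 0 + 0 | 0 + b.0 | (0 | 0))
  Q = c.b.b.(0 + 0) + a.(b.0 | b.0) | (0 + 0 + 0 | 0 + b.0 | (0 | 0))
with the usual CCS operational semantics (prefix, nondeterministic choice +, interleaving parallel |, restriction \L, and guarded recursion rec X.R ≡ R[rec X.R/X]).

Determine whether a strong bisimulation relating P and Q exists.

Reachable graph of P (13 states):
  m0 = c.b.b.(0 + 0) + a.(c.0 | b.0) | (0 + 0 + 0 | 0 + b.0 | (0 | 0)) | --a--▸ m1, --b--▸ m2, --c--▸ m3
  m1 = c.0 | b.0 | (0 + 0 + 0 | 0 + b.0 | (0 | 0)) | --b--▸ m4, --b--▸ m5, --c--▸ m6
  m2 = a.(c.0 | b.0) | (0 | (0 | 0)) | --a--▸ m5
  m3 = b.b.(0 + 0) | --b--▸ m7
  m4 = c.0 | 0 | (0 + 0 + 0 | 0 + b.0 | (0 | 0)) | --b--▸ m8, --c--▸ m9
  m5 = c.0 | b.0 | (0 | (0 | 0)) | --b--▸ m8, --c--▸ m10
  m6 = 0 | b.0 | (0 + 0 + 0 | 0 + b.0 | (0 | 0)) | --b--▸ m10, --b--▸ m9
  m7 = b.(0 + 0) | --b--▸ m11
  m8 = c.0 | 0 | (0 | (0 | 0)) | --c--▸ m12
  m9 = 0 | 0 | (0 + 0 + 0 | 0 + b.0 | (0 | 0)) | --b--▸ m12
  m10 = 0 | b.0 | (0 | (0 | 0)) | --b--▸ m12
  m11 = 0 + 0 | deadlocked
  m12 = 0 | 0 | (0 | (0 | 0)) | deadlocked
Reachable graph of Q (13 states):
  n0 = c.b.b.(0 + 0) + a.(b.0 | b.0) | (0 + 0 + 0 | 0 + b.0 | (0 | 0)) | --a--▸ n1, --b--▸ n2, --c--▸ n3
  n1 = b.0 | b.0 | (0 + 0 + 0 | 0 + b.0 | (0 | 0)) | --b--▸ n4, --b--▸ n5, --b--▸ n6
  n2 = a.(b.0 | b.0) | (0 | (0 | 0)) | --a--▸ n6
  n3 = b.b.(0 + 0) | --b--▸ n7
  n4 = 0 | b.0 | (0 + 0 + 0 | 0 + b.0 | (0 | 0)) | --b--▸ n8, --b--▸ n9
  n5 = b.0 | 0 | (0 + 0 + 0 | 0 + b.0 | (0 | 0)) | --b--▸ n10, --b--▸ n8
  n6 = b.0 | b.0 | (0 | (0 | 0)) | --b--▸ n10, --b--▸ n9
  n7 = b.(0 + 0) | --b--▸ n11
  n8 = 0 | 0 | (0 + 0 + 0 | 0 + b.0 | (0 | 0)) | --b--▸ n12
  n9 = 0 | b.0 | (0 | (0 | 0)) | --b--▸ n12
  n10 = b.0 | 0 | (0 | (0 | 0)) | --b--▸ n12
  n11 = 0 + 0 | deadlocked
  n12 = 0 | 0 | (0 | (0 | 0)) | deadlocked
Partition-refinement fixed point:
  B0 = {m0}
  B1 = {m2}
  B2 = {m4, m5}
  B3 = {m8}
  B4 = {m11, m12, n11, n12}
  B5 = {m10, m7, m9, n10, n7, n8, n9}
  B6 = {m1}
  B7 = {m3, m6, n3, n4, n5, n6}
  B8 = {n0}
  B9 = {n1}
  B10 = {n2}
m0 ∈ B0, n0 ∈ B8 → different blocks

not bisimilar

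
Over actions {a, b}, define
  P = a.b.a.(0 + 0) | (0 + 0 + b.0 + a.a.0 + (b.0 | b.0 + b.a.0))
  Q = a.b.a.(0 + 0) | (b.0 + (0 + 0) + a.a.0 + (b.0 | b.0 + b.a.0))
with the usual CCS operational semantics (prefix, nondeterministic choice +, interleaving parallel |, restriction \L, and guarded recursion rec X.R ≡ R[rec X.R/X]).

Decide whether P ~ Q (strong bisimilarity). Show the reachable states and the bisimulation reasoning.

LTS(P): 24 reachable states
  m0 = a.b.a.(0 + 0) | (0 + 0 + b.0 + a.a.0 + (b.0 | b.0 + b.a.0)) ⊢ —a→ m1, —a→ m2, —b→ m1, —b→ m3, —b→ m4, —b→ m5
  m1 = a.b.a.(0 + 0) | a.0 ⊢ —a→ m5, —a→ m6
  m2 = b.a.(0 + 0) | (0 + 0 + b.0 + a.a.0 + (b.0 | b.0 + b.a.0)) ⊢ —a→ m6, —b→ m10, —b→ m6, —b→ m7, —b→ m8, —b→ m9
  m3 = a.b.a.(0 + 0) | (0 | b.0) ⊢ —a→ m8, —b→ m11
  m4 = a.b.a.(0 + 0) | (b.0 | 0) ⊢ —a→ m9, —b→ m11
  m5 = a.b.a.(0 + 0) | 0 ⊢ —a→ m10
  m6 = b.a.(0 + 0) | a.0 ⊢ —a→ m10, —b→ m12
  m7 = a.(0 + 0) | (0 + 0 + b.0 + a.a.0 + (b.0 | b.0 + b.a.0)) ⊢ —a→ m12, —a→ m13, —b→ m12, —b→ m14, —b→ m15, —b→ m16
  m8 = b.a.(0 + 0) | (0 | b.0) ⊢ —b→ m14, —b→ m17
  m9 = b.a.(0 + 0) | (b.0 | 0) ⊢ —b→ m15, —b→ m17
  m10 = b.a.(0 + 0) | 0 ⊢ —b→ m16
  m11 = a.b.a.(0 + 0) | (0 | 0) ⊢ —a→ m17
  m12 = a.(0 + 0) | a.0 ⊢ —a→ m16, —a→ m18
  m13 = (0 + 0) | (0 + 0 + b.0 + a.a.0 + (b.0 | b.0 + b.a.0)) ⊢ —a→ m18, —b→ m18, —b→ m19, —b→ m20, —b→ m21
  m14 = a.(0 + 0) | (0 | b.0) ⊢ —a→ m19, —b→ m22
  m15 = a.(0 + 0) | (b.0 | 0) ⊢ —a→ m20, —b→ m22
  m16 = a.(0 + 0) | 0 ⊢ —a→ m21
  m17 = b.a.(0 + 0) | (0 | 0) ⊢ —b→ m22
  m18 = (0 + 0) | a.0 ⊢ —a→ m21
  m19 = (0 + 0) | (0 | b.0) ⊢ —b→ m23
  m20 = (0 + 0) | (b.0 | 0) ⊢ —b→ m23
  m21 = (0 + 0) | 0 ⊢ stopped
  m22 = a.(0 + 0) | (0 | 0) ⊢ —a→ m23
  m23 = (0 + 0) | (0 | 0) ⊢ stopped
LTS(Q): 24 reachable states
  n0 = a.b.a.(0 + 0) | (b.0 + (0 + 0) + a.a.0 + (b.0 | b.0 + b.a.0)) ⊢ —a→ n1, —a→ n2, —b→ n1, —b→ n3, —b→ n4, —b→ n5
  n1 = a.b.a.(0 + 0) | a.0 ⊢ —a→ n5, —a→ n6
  n2 = b.a.(0 + 0) | (b.0 + (0 + 0) + a.a.0 + (b.0 | b.0 + b.a.0)) ⊢ —a→ n6, —b→ n10, —b→ n6, —b→ n7, —b→ n8, —b→ n9
  n3 = a.b.a.(0 + 0) | (0 | b.0) ⊢ —a→ n8, —b→ n11
  n4 = a.b.a.(0 + 0) | (b.0 | 0) ⊢ —a→ n9, —b→ n11
  n5 = a.b.a.(0 + 0) | 0 ⊢ —a→ n10
  n6 = b.a.(0 + 0) | a.0 ⊢ —a→ n10, —b→ n12
  n7 = a.(0 + 0) | (b.0 + (0 + 0) + a.a.0 + (b.0 | b.0 + b.a.0)) ⊢ —a→ n12, —a→ n13, —b→ n12, —b→ n14, —b→ n15, —b→ n16
  n8 = b.a.(0 + 0) | (0 | b.0) ⊢ —b→ n14, —b→ n17
  n9 = b.a.(0 + 0) | (b.0 | 0) ⊢ —b→ n15, —b→ n17
  n10 = b.a.(0 + 0) | 0 ⊢ —b→ n16
  n11 = a.b.a.(0 + 0) | (0 | 0) ⊢ —a→ n17
  n12 = a.(0 + 0) | a.0 ⊢ —a→ n16, —a→ n18
  n13 = (0 + 0) | (b.0 + (0 + 0) + a.a.0 + (b.0 | b.0 + b.a.0)) ⊢ —a→ n18, —b→ n18, —b→ n19, —b→ n20, —b→ n21
  n14 = a.(0 + 0) | (0 | b.0) ⊢ —a→ n19, —b→ n22
  n15 = a.(0 + 0) | (b.0 | 0) ⊢ —a→ n20, —b→ n22
  n16 = a.(0 + 0) | 0 ⊢ —a→ n21
  n17 = b.a.(0 + 0) | (0 | 0) ⊢ —b→ n22
  n18 = (0 + 0) | a.0 ⊢ —a→ n21
  n19 = (0 + 0) | (0 | b.0) ⊢ —b→ n23
  n20 = (0 + 0) | (b.0 | 0) ⊢ —b→ n23
  n21 = (0 + 0) | 0 ⊢ stopped
  n22 = a.(0 + 0) | (0 | 0) ⊢ —a→ n23
  n23 = (0 + 0) | (0 | 0) ⊢ stopped
Coarsest stable partition (strong bisimilarity classes):
  B0 = {m0, n0}
  B1 = {m3, m4, n3, n4}
  B2 = {m11, m5, n11, n5}
  B3 = {m10, m17, n10, n17}
  B4 = {m16, m18, m22, n16, n18, n22}
  B5 = {m21, m23, n21, n23}
  B6 = {m8, m9, n8, n9}
  B7 = {m14, m15, n14, n15}
  B8 = {m19, m20, n19, n20}
  B9 = {m1, n1}
  B10 = {m6, n6}
  B11 = {m12, n12}
  B12 = {m2, n2}
  B13 = {m7, n7}
  B14 = {m13, n13}
m0 ∈ B0, n0 ∈ B0 → same block

bisimilar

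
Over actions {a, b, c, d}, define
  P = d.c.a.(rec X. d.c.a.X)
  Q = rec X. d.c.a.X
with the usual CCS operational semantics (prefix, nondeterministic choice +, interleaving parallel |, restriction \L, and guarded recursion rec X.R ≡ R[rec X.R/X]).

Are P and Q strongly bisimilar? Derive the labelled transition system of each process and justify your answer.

Reachable graph of P (4 states):
  s0 = d.c.a.(rec X. d.c.a.X) → ··d··> s1
  s1 = c.a.(rec X. d.c.a.X) → ··c··> s2
  s2 = a.(rec X. d.c.a.X) → ··a··> s3
  s3 = rec X. d.c.a.X → ··d··> s1
Reachable graph of Q (3 states):
  t0 = rec X. d.c.a.X → ··d··> t1
  t1 = c.a.(rec X. d.c.a.X) → ··c··> t2
  t2 = a.(rec X. d.c.a.X) → ··a··> t0
Partition-refinement fixed point:
  B0 = {s0, s3, t0}
  B1 = {s1, t1}
  B2 = {s2, t2}
s0 ∈ B0, t0 ∈ B0 → same block

bisimilar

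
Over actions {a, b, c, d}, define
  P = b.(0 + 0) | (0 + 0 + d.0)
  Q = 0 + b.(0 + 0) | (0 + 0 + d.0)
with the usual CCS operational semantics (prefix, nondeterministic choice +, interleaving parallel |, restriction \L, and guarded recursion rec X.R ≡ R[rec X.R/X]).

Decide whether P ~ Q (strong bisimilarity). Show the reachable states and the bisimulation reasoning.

bisimilar

P's transition system — 4 states:
  m0 = b.(0 + 0) | (0 + 0 + d.0) has moves —b→ m1, —d→ m2
  m1 = (0 + 0) | (0 + 0 + d.0) has moves —d→ m3
  m2 = b.(0 + 0) | 0 has moves —b→ m3
  m3 = (0 + 0) | 0 has moves deadlocked
Q's transition system — 4 states:
  n0 = 0 + b.(0 + 0) | (0 + 0 + d.0) has moves —b→ n1, —d→ n2
  n1 = (0 + 0) | (0 + 0 + d.0) has moves —d→ n3
  n2 = b.(0 + 0) | 0 has moves —b→ n3
  n3 = (0 + 0) | 0 has moves deadlocked
Partition-refinement fixed point:
  B0 = {m0, n0}
  B1 = {m1, n1}
  B2 = {m3, n3}
  B3 = {m2, n2}
m0 ∈ B0, n0 ∈ B0 → same block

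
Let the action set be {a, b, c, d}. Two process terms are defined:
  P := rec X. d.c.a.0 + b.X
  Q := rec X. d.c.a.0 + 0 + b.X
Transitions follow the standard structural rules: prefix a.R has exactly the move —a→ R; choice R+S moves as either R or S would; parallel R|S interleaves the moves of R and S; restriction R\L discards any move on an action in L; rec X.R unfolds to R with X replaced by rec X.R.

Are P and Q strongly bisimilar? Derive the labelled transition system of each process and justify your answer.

Reachable graph of P (4 states):
  p0 = rec X. d.c.a.0 + b.X has moves =b=> p0, =d=> p1
  p1 = c.a.0 has moves =c=> p2
  p2 = a.0 has moves =a=> p3
  p3 = 0 has moves deadlocked
Reachable graph of Q (4 states):
  q0 = rec X. d.c.a.0 + 0 + b.X has moves =b=> q0, =d=> q1
  q1 = c.a.0 has moves =c=> q2
  q2 = a.0 has moves =a=> q3
  q3 = 0 has moves deadlocked
Partition-refinement fixed point:
  B0 = {p0, q0}
  B1 = {p1, q1}
  B2 = {p2, q2}
  B3 = {p3, q3}
p0 ∈ B0, q0 ∈ B0 → same block

bisimilar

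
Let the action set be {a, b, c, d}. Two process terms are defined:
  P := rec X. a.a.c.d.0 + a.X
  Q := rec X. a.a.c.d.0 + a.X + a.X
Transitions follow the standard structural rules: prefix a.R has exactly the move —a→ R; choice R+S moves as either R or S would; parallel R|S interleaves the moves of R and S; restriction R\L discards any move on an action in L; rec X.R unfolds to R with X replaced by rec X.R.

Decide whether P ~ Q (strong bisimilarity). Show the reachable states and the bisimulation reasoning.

bisimilar

P's transition system — 5 states:
  u0 = rec X. a.a.c.d.0 + a.X ⊢ -a-> u0, -a-> u1
  u1 = a.c.d.0 ⊢ -a-> u2
  u2 = c.d.0 ⊢ -c-> u3
  u3 = d.0 ⊢ -d-> u4
  u4 = 0 ⊢ ·
Q's transition system — 5 states:
  v0 = rec X. a.a.c.d.0 + a.X + a.X ⊢ -a-> v0, -a-> v1
  v1 = a.c.d.0 ⊢ -a-> v2
  v2 = c.d.0 ⊢ -c-> v3
  v3 = d.0 ⊢ -d-> v4
  v4 = 0 ⊢ ·
Partition-refinement fixed point:
  B0 = {u0, v0}
  B1 = {u1, v1}
  B2 = {u2, v2}
  B3 = {u3, v3}
  B4 = {u4, v4}
u0 ∈ B0, v0 ∈ B0 → same block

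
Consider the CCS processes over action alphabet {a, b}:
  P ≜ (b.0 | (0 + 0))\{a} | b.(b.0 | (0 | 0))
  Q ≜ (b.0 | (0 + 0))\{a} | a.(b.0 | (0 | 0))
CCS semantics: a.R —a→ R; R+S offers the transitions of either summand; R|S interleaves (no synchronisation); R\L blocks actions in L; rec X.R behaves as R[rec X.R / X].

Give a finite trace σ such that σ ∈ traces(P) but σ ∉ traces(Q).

bb

LTS(P): 6 reachable states
  s0 = (b.0 | (0 + 0))\{a} | b.(b.0 | (0 | 0)) has moves ··b··> s1, ··b··> s2
  s1 = (0 | (0 + 0))\{a} | b.(b.0 | (0 | 0)) has moves ··b··> s3
  s2 = (b.0 | (0 + 0))\{a} | (b.0 | (0 | 0)) has moves ··b··> s3, ··b··> s4
  s3 = (0 | (0 + 0))\{a} | (b.0 | (0 | 0)) has moves ··b··> s5
  s4 = (b.0 | (0 + 0))\{a} | (0 | (0 | 0)) has moves ··b··> s5
  s5 = (0 | (0 + 0))\{a} | (0 | (0 | 0)) has moves deadlocked
LTS(Q): 6 reachable states
  t0 = (b.0 | (0 + 0))\{a} | a.(b.0 | (0 | 0)) has moves ··a··> t1, ··b··> t2
  t1 = (b.0 | (0 + 0))\{a} | (b.0 | (0 | 0)) has moves ··b··> t3, ··b··> t4
  t2 = (0 | (0 + 0))\{a} | a.(b.0 | (0 | 0)) has moves ··a··> t3
  t3 = (0 | (0 + 0))\{a} | (b.0 | (0 | 0)) has moves ··b··> t5
  t4 = (b.0 | (0 + 0))\{a} | (0 | (0 | 0)) has moves ··b··> t5
  t5 = (0 | (0 + 0))\{a} | (0 | (0 | 0)) has moves deadlocked
Executing bb from P (initial set {s0}):
  [1] b ⇒ {s1, s2}
  [2] b ⇒ {s3, s4}
  ✓ P
Executing bb from Q (initial set {t0}):
  [1] b ⇒ {t2}
  [2] b ⇒ ∅  — Q cannot continue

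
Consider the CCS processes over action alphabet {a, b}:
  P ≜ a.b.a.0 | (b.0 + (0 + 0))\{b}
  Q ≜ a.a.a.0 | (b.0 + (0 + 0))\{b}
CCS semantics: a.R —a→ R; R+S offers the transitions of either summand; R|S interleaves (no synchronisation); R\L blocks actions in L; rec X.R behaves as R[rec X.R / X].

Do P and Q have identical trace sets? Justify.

trace-distinct — witness ⟨ab⟩

P's transition system — 4 states:
  m0 = a.b.a.0 | (b.0 + (0 + 0))\{b} ⊢ -a-> m1
  m1 = b.a.0 | (b.0 + (0 + 0))\{b} ⊢ -b-> m2
  m2 = a.0 | (b.0 + (0 + 0))\{b} ⊢ -a-> m3
  m3 = 0 | (b.0 + (0 + 0))\{b} ⊢ deadlocked
Q's transition system — 4 states:
  n0 = a.a.a.0 | (b.0 + (0 + 0))\{b} ⊢ -a-> n1
  n1 = a.a.0 | (b.0 + (0 + 0))\{b} ⊢ -a-> n2
  n2 = a.0 | (b.0 + (0 + 0))\{b} ⊢ -a-> n3
  n3 = 0 | (b.0 + (0 + 0))\{b} ⊢ deadlocked
Executing ab from P (initial set {m0}):
  after a @ step 1: {m1}
  after b @ step 2: {m2}
  — P admits the full trace.
Executing ab from Q (initial set {n0}):
  after a @ step 1: {n1}
  after b @ step 2: no successor for Q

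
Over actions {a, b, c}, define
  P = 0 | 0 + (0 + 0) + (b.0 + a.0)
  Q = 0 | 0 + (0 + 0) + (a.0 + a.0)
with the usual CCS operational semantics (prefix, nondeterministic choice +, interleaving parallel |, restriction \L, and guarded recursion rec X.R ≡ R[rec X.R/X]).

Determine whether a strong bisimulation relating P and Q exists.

P's transition system — 2 states:
  u0 = 0 | 0 + (0 + 0) + (b.0 + a.0) | --a--▸ u1, --b--▸ u1
  u1 = 0 | ·
Q's transition system — 2 states:
  v0 = 0 | 0 + (0 + 0) + (a.0 + a.0) | --a--▸ v1
  v1 = 0 | ·
Partition-refinement fixed point:
  B0 = {u0}
  B1 = {u1, v1}
  B2 = {v0}
u0 ∈ B0, v0 ∈ B2 → different blocks

not bisimilar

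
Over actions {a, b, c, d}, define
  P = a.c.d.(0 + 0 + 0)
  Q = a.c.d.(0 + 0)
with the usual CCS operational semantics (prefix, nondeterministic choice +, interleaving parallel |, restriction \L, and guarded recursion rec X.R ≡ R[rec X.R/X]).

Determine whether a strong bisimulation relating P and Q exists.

LTS(P): 4 reachable states
  s0 = a.c.d.(0 + 0 + 0) has moves =a=> s1
  s1 = c.d.(0 + 0 + 0) has moves =c=> s2
  s2 = d.(0 + 0 + 0) has moves =d=> s3
  s3 = 0 + 0 + 0 has moves ∅
LTS(Q): 4 reachable states
  t0 = a.c.d.(0 + 0) has moves =a=> t1
  t1 = c.d.(0 + 0) has moves =c=> t2
  t2 = d.(0 + 0) has moves =d=> t3
  t3 = 0 + 0 has moves ∅
Coarsest stable partition (strong bisimilarity classes):
  B0 = {s0, t0}
  B1 = {s1, t1}
  B2 = {s2, t2}
  B3 = {s3, t3}
s0 ∈ B0, t0 ∈ B0 → same block

P ~ Q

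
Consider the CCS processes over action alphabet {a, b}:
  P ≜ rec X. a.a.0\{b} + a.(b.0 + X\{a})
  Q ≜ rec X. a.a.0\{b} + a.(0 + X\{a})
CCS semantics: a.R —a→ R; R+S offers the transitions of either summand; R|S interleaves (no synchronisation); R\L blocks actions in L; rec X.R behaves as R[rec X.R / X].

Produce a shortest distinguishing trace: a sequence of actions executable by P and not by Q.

LTS(P): 5 reachable states
  u0 = rec X. a.a.0\{b} + a.(b.0 + X\{a}) | -a-> u1, -a-> u2
  u1 = a.0\{b} | -a-> u3
  u2 = b.0 + (rec X. a.a.0\{b} + a.(b.0 + X\{a}))\{a} | -b-> u4
  u3 = 0\{b} | (no moves)
  u4 = 0 | (no moves)
LTS(Q): 4 reachable states
  v0 = rec X. a.a.0\{b} + a.(0 + X\{a}) | -a-> v1, -a-> v2
  v1 = 0 + (rec X. a.a.0\{b} + a.(0 + X\{a}))\{a} | (no moves)
  v2 = a.0\{b} | -a-> v3
  v3 = 0\{b} | (no moves)
Run σ = ⟨ab⟩ on P: start {u0}
  step 1 (a): {u1, u2}
  step 2 (b): {u4}
  — P admits the full trace.
Run σ = ⟨ab⟩ on Q: start {v0}
  step 1 (a): {v1, v2}
  step 2 (b): ∅  — Q cannot continue

ab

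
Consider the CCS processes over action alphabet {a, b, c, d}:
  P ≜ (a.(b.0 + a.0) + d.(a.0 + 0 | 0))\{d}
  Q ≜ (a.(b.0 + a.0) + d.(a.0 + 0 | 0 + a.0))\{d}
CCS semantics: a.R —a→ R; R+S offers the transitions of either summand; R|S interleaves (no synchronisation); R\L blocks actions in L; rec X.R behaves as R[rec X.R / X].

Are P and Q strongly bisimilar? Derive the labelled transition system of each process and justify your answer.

bisimilar

LTS(P): 3 reachable states
  m0 = (a.(b.0 + a.0) + d.(a.0 + 0 | 0))\{d} :: =a=> m1
  m1 = (b.0 + a.0)\{d} :: =a=> m2, =b=> m2
  m2 = 0\{d} :: ∅
LTS(Q): 3 reachable states
  n0 = (a.(b.0 + a.0) + d.(a.0 + 0 | 0 + a.0))\{d} :: =a=> n1
  n1 = (b.0 + a.0)\{d} :: =a=> n2, =b=> n2
  n2 = 0\{d} :: ∅
Coarsest stable partition (strong bisimilarity classes):
  B0 = {m0, n0}
  B1 = {m1, n1}
  B2 = {m2, n2}
m0 ∈ B0, n0 ∈ B0 → same block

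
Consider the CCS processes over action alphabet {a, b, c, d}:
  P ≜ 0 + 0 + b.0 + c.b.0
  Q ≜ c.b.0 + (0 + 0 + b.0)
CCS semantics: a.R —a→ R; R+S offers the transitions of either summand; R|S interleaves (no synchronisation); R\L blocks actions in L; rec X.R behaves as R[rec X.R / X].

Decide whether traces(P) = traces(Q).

traces(P) = traces(Q)

LTS(P): 3 reachable states
  p0 = 0 + 0 + b.0 + c.b.0 | =b=> p1, =c=> p2
  p1 = 0 | ·
  p2 = b.0 | =b=> p1
LTS(Q): 3 reachable states
  q0 = c.b.0 + (0 + 0 + b.0) | =b=> q1, =c=> q2
  q1 = 0 | ·
  q2 = b.0 | =b=> q1
Bisimilarity quotient blocks:
  B0 = {p0, q0}
  B1 = {p1, q1}
  B2 = {p2, q2}
p0 ∈ B0, q0 ∈ B0 → same block
Bisimilar ⇒ trace-equivalent.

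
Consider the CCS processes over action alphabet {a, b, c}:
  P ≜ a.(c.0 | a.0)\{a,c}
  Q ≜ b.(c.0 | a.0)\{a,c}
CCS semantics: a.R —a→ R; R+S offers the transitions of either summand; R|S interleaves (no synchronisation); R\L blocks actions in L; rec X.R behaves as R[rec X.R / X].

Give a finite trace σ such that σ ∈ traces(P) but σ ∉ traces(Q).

P's transition system — 2 states:
  u0 = a.(c.0 | a.0)\{a,c} ⊢ —a→ u1
  u1 = (c.0 | a.0)\{a,c} ⊢ (no moves)
Q's transition system — 2 states:
  v0 = b.(c.0 | a.0)\{a,c} ⊢ —b→ v1
  v1 = (c.0 | a.0)\{a,c} ⊢ (no moves)
Trace ⟨a⟩ through P, begin at {u0}:
  step 1 (a): {u1}
  — P admits the full trace.
Trace ⟨a⟩ through Q, begin at {v0}:
  step 1 (a): ∅  — Q cannot continue

a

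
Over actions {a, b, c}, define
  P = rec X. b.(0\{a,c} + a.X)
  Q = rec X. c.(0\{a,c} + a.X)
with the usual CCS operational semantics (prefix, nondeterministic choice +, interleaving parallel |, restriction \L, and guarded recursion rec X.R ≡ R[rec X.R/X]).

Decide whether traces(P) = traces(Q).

traces(P) ≠ traces(Q) — witness ⟨b⟩

Reachable graph of P (2 states):
  m0 = rec X. b.(0\{a,c} + a.X) has moves =b=> m1
  m1 = 0\{a,c} + a.(rec X. b.(0\{a,c} + a.X)) has moves =a=> m0
Reachable graph of Q (2 states):
  n0 = rec X. c.(0\{a,c} + a.X) has moves =c=> n1
  n1 = 0\{a,c} + a.(rec X. c.(0\{a,c} + a.X)) has moves =a=> n0
Executing b from P (initial set {m0}):
  [1] b ⇒ {m1}
  — P admits the full trace.
Executing b from Q (initial set {n0}):
  [1] b ⇒ no successor for Q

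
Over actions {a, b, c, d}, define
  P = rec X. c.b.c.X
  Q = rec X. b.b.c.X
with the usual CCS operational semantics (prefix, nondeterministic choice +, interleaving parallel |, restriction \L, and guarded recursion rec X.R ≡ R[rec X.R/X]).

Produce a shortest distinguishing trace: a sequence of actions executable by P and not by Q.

c

LTS(P): 3 reachable states
  u0 = rec X. c.b.c.X has moves ··c··> u1
  u1 = b.c.(rec X. c.b.c.X) has moves ··b··> u2
  u2 = c.(rec X. c.b.c.X) has moves ··c··> u0
LTS(Q): 3 reachable states
  v0 = rec X. b.b.c.X has moves ··b··> v1
  v1 = b.c.(rec X. b.b.c.X) has moves ··b··> v2
  v2 = c.(rec X. b.b.c.X) has moves ··c··> v0
Run σ = ⟨c⟩ on P: start {u0}
  step 1 (c): {u1}
  — P admits the full trace.
Run σ = ⟨c⟩ on Q: start {v0}
  step 1 (c): ∅ (Q stuck)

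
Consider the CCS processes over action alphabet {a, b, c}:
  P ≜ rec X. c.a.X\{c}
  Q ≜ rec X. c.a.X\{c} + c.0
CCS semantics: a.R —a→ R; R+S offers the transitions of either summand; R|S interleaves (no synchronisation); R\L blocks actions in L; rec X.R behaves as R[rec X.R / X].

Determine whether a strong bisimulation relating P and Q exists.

Reachable graph of P (3 states):
  u0 = rec X. c.a.X\{c} has moves —c→ u1
  u1 = a.(rec X. c.a.X\{c})\{c} has moves —a→ u2
  u2 = (rec X. c.a.X\{c})\{c} has moves ∅
Reachable graph of Q (4 states):
  v0 = rec X. c.a.X\{c} + c.0 has moves —c→ v1, —c→ v2
  v1 = 0 has moves ∅
  v2 = a.(rec X. c.a.X\{c} + c.0)\{c} has moves —a→ v3
  v3 = (rec X. c.a.X\{c} + c.0)\{c} has moves ∅
Bisimilarity quotient blocks:
  B0 = {u0}
  B1 = {u1, v2}
  B2 = {u2, v1, v3}
  B3 = {v0}
u0 ∈ B0, v0 ∈ B3 → different blocks

P ≁ Q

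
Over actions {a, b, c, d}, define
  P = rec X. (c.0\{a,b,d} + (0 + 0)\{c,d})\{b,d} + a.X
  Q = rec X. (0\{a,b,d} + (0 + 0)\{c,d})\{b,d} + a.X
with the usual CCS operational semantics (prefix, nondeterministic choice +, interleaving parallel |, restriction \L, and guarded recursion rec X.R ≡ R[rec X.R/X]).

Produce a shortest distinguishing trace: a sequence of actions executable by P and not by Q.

Reachable graph of P (2 states):
  m0 = rec X. (c.0\{a,b,d} + (0 + 0)\{c,d})\{b,d} + a.X → --a--▸ m0, --c--▸ m1
  m1 = 0\{a,b,d}\{b,d} → (no moves)
Reachable graph of Q (1 states):
  n0 = rec X. (0\{a,b,d} + (0 + 0)\{c,d})\{b,d} + a.X → --a--▸ n0
Trace ⟨c⟩ through P, begin at {m0}:
  step 1 (c): {m1}
  P completes σ.
Trace ⟨c⟩ through Q, begin at {n0}:
  step 1 (c): ∅ (Q stuck)

c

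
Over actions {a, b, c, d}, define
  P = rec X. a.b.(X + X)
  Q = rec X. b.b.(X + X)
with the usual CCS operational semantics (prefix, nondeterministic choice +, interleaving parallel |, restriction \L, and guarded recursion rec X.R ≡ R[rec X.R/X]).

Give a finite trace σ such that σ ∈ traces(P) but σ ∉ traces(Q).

P's transition system — 3 states:
  m0 = rec X. a.b.(X + X) :: --a--▸ m1
  m1 = b.((rec X. a.b.(X + X)) + (rec X. a.b.(X + X))) :: --b--▸ m2
  m2 = (rec X. a.b.(X + X)) + (rec X. a.b.(X + X)) :: --a--▸ m1
Q's transition system — 3 states:
  n0 = rec X. b.b.(X + X) :: --b--▸ n1
  n1 = b.((rec X. b.b.(X + X)) + (rec X. b.b.(X + X))) :: --b--▸ n2
  n2 = (rec X. b.b.(X + X)) + (rec X. b.b.(X + X)) :: --b--▸ n1
Trace ⟨a⟩ through P, begin at {m0}:
  after a @ step 1: {m1}
  — P admits the full trace.
Trace ⟨a⟩ through Q, begin at {n0}:
  after a @ step 1: ∅ (Q stuck)

a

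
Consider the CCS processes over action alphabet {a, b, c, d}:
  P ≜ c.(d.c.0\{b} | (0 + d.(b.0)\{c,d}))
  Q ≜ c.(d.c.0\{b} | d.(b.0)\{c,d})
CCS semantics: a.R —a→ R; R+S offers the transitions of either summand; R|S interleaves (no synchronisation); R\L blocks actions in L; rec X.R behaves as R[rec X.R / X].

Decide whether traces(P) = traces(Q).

YES

LTS(P): 10 reachable states
  m0 = c.(d.c.0\{b} | (0 + d.(b.0)\{c,d})) → --c--▸ m1
  m1 = d.c.0\{b} | (0 + d.(b.0)\{c,d}) → --d--▸ m2, --d--▸ m3
  m2 = c.0\{b} | (0 + d.(b.0)\{c,d}) → --c--▸ m4, --d--▸ m5
  m3 = d.c.0\{b} | (b.0)\{c,d} → --b--▸ m6, --d--▸ m5
  m4 = 0\{b} | (0 + d.(b.0)\{c,d}) → --d--▸ m7
  m5 = c.0\{b} | (b.0)\{c,d} → --b--▸ m8, --c--▸ m7
  m6 = d.c.0\{b} | 0\{c,d} → --d--▸ m8
  m7 = 0\{b} | (b.0)\{c,d} → --b--▸ m9
  m8 = c.0\{b} | 0\{c,d} → --c--▸ m9
  m9 = 0\{b} | 0\{c,d} → deadlocked
LTS(Q): 10 reachable states
  n0 = c.(d.c.0\{b} | d.(b.0)\{c,d}) → --c--▸ n1
  n1 = d.c.0\{b} | d.(b.0)\{c,d} → --d--▸ n2, --d--▸ n3
  n2 = c.0\{b} | d.(b.0)\{c,d} → --c--▸ n4, --d--▸ n5
  n3 = d.c.0\{b} | (b.0)\{c,d} → --b--▸ n6, --d--▸ n5
  n4 = 0\{b} | d.(b.0)\{c,d} → --d--▸ n7
  n5 = c.0\{b} | (b.0)\{c,d} → --b--▸ n8, --c--▸ n7
  n6 = d.c.0\{b} | 0\{c,d} → --d--▸ n8
  n7 = 0\{b} | (b.0)\{c,d} → --b--▸ n9
  n8 = c.0\{b} | 0\{c,d} → --c--▸ n9
  n9 = 0\{b} | 0\{c,d} → deadlocked
Partition-refinement fixed point:
  B0 = {m0, n0}
  B1 = {m1, n1}
  B2 = {m2, n2}
  B3 = {m4, n4}
  B4 = {m7, n7}
  B5 = {m9, n9}
  B6 = {m5, n5}
  B7 = {m8, n8}
  B8 = {m3, n3}
  B9 = {m6, n6}
m0 ∈ B0, n0 ∈ B0 → same block
Bisimilar ⇒ trace-equivalent.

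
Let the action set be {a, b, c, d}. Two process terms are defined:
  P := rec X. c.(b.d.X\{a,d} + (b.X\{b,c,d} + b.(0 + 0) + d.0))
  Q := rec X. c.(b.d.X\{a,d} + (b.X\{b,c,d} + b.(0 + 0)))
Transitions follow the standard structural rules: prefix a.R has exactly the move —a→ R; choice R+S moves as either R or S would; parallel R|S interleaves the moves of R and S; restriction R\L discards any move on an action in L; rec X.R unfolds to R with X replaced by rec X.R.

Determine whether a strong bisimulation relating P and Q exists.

NO

P's transition system — 11 states:
  p0 = rec X. c.(b.d.X\{a,d} + (b.X\{b,c,d} + b.(0 + 0) + d.0)) | -c-> p1
  p1 = b.d.(rec X. c.(b.d.X\{a,d} + (b.X\{b,c,d} + b.(0 + 0) + d.0)))\{a,d} + (b.(rec X. c.(b.d.X\{a,d} + (b.X\{b,c,d} + b.(0 + 0) + d.0)))\{b,c,d} + b.(0 + 0) + d.0) | -b-> p2, -b-> p3, -b-> p4, -d-> p5
  p2 = (rec X. c.(b.d.X\{a,d} + (b.X\{b,c,d} + b.(0 + 0) + d.0)))\{b,c,d} | ·
  p3 = 0 + 0 | ·
  p4 = d.(rec X. c.(b.d.X\{a,d} + (b.X\{b,c,d} + b.(0 + 0) + d.0)))\{a,d} | -d-> p6
  p5 = 0 | ·
  p6 = (rec X. c.(b.d.X\{a,d} + (b.X\{b,c,d} + b.(0 + 0) + d.0)))\{a,d} | -c-> p7
  p7 = (b.d.(rec X. c.(b.d.X\{a,d} + (b.X\{b,c,d} + b.(0 + 0) + d.0)))\{a,d} + (b.(rec X. c.(b.d.X\{a,d} + (b.X\{b,c,d} + b.(0 + 0) + d.0)))\{b,c,d} + b.(0 + 0) + d.0))\{a,d} | -b-> p10, -b-> p8, -b-> p9
  p8 = (0 + 0)\{a,d} | ·
  p9 = (d.(rec X. c.(b.d.X\{a,d} + (b.X\{b,c,d} + b.(0 + 0) + d.0)))\{a,d})\{a,d} | ·
  p10 = (rec X. c.(b.d.X\{a,d} + (b.X\{b,c,d} + b.(0 + 0) + d.0)))\{b,c,d}\{a,d} | ·
Q's transition system — 10 states:
  q0 = rec X. c.(b.d.X\{a,d} + (b.X\{b,c,d} + b.(0 + 0))) | -c-> q1
  q1 = b.d.(rec X. c.(b.d.X\{a,d} + (b.X\{b,c,d} + b.(0 + 0))))\{a,d} + (b.(rec X. c.(b.d.X\{a,d} + (b.X\{b,c,d} + b.(0 + 0))))\{b,c,d} + b.(0 + 0)) | -b-> q2, -b-> q3, -b-> q4
  q2 = (rec X. c.(b.d.X\{a,d} + (b.X\{b,c,d} + b.(0 + 0))))\{b,c,d} | ·
  q3 = 0 + 0 | ·
  q4 = d.(rec X. c.(b.d.X\{a,d} + (b.X\{b,c,d} + b.(0 + 0))))\{a,d} | -d-> q5
  q5 = (rec X. c.(b.d.X\{a,d} + (b.X\{b,c,d} + b.(0 + 0))))\{a,d} | -c-> q6
  q6 = (b.d.(rec X. c.(b.d.X\{a,d} + (b.X\{b,c,d} + b.(0 + 0))))\{a,d} + (b.(rec X. c.(b.d.X\{a,d} + (b.X\{b,c,d} + b.(0 + 0))))\{b,c,d} + b.(0 + 0)))\{a,d} | -b-> q7, -b-> q8, -b-> q9
  q7 = (0 + 0)\{a,d} | ·
  q8 = (d.(rec X. c.(b.d.X\{a,d} + (b.X\{b,c,d} + b.(0 + 0))))\{a,d})\{a,d} | ·
  q9 = (rec X. c.(b.d.X\{a,d} + (b.X\{b,c,d} + b.(0 + 0))))\{b,c,d}\{a,d} | ·
Bisimilarity quotient blocks:
  B0 = {p0}
  B1 = {p1}
  B2 = {p10, p2, p3, p5, p8, p9, q2, q3, q7, q8, q9}
  B3 = {p4, q4}
  B4 = {p6, q5}
  B5 = {p7, q6}
  B6 = {q0}
  B7 = {q1}
p0 ∈ B0, q0 ∈ B6 → different blocks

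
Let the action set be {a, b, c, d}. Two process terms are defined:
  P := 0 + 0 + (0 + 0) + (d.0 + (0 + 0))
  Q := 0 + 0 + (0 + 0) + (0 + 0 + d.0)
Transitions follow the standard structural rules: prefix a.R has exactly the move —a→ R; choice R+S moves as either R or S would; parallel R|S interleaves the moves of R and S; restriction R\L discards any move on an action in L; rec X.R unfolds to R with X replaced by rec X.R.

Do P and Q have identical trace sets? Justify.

LTS(P): 2 reachable states
  m0 = 0 + 0 + (0 + 0) + (d.0 + (0 + 0)) → =d=> m1
  m1 = 0 → ·
LTS(Q): 2 reachable states
  n0 = 0 + 0 + (0 + 0) + (0 + 0 + d.0) → =d=> n1
  n1 = 0 → ·
Bisimilarity quotient blocks:
  B0 = {m0, n0}
  B1 = {m1, n1}
m0 ∈ B0, n0 ∈ B0 → same block
Bisimilar ⇒ trace-equivalent.

traces(P) = traces(Q)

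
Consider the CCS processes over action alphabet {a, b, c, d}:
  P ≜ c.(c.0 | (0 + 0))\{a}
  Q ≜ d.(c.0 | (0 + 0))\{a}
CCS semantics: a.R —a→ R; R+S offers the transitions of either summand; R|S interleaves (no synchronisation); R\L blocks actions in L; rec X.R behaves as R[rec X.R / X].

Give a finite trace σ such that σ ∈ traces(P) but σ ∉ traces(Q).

Reachable graph of P (3 states):
  m0 = c.(c.0 | (0 + 0))\{a} | --c--▸ m1
  m1 = (c.0 | (0 + 0))\{a} | --c--▸ m2
  m2 = (0 | (0 + 0))\{a} | ·
Reachable graph of Q (3 states):
  n0 = d.(c.0 | (0 + 0))\{a} | --d--▸ n1
  n1 = (c.0 | (0 + 0))\{a} | --c--▸ n2
  n2 = (0 | (0 + 0))\{a} | ·
Executing c from P (initial set {m0}):
  step 1 (c): {m1}
  ✓ P
Executing c from Q (initial set {n0}):
  step 1 (c): no successor for Q

c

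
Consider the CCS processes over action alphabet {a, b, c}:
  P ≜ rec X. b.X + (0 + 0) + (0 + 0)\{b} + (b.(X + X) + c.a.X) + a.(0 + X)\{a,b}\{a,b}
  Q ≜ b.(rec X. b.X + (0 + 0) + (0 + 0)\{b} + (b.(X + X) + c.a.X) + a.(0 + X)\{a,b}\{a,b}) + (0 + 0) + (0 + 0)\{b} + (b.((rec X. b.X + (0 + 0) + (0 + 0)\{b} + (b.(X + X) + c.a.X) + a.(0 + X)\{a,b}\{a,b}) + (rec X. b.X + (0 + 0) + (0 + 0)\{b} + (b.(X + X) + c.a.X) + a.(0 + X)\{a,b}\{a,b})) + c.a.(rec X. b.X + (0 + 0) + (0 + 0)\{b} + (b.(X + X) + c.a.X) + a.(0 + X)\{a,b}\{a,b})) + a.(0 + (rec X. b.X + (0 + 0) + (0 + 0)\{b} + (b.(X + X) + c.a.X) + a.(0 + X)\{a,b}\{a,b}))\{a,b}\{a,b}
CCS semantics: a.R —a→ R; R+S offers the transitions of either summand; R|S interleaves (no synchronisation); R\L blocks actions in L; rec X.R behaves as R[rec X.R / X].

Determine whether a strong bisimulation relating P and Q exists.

LTS(P): 5 reachable states
  p0 = rec X. b.X + (0 + 0) + (0 + 0)\{b} + (b.(X + X) + c.a.X) + a.(0 + X)\{a,b}\{a,b} ⊢ ··a··> p1, ··b··> p0, ··b··> p2, ··c··> p3
  p1 = (0 + (rec X. b.X + (0 + 0) + (0 + 0)\{b} + (b.(X + X) + c.a.X) + a.(0 + X)\{a,b}\{a,b}))\{a,b}\{a,b} ⊢ ··c··> p4
  p2 = (rec X. b.X + (0 + 0) + (0 + 0)\{b} + (b.(X + X) + c.a.X) + a.(0 + X)\{a,b}\{a,b}) + (rec X. b.X + (0 + 0) + (0 + 0)\{b} + (b.(X + X) + c.a.X) + a.(0 + X)\{a,b}\{a,b}) ⊢ ··a··> p1, ··b··> p0, ··b··> p2, ··c··> p3
  p3 = a.(rec X. b.X + (0 + 0) + (0 + 0)\{b} + (b.(X + X) + c.a.X) + a.(0 + X)\{a,b}\{a,b}) ⊢ ··a··> p0
  p4 = (a.(rec X. b.X + (0 + 0) + (0 + 0)\{b} + (b.(X + X) + c.a.X) + a.(0 + X)\{a,b}\{a,b}))\{a,b}\{a,b} ⊢ ·
LTS(Q): 6 reachable states
  q0 = b.(rec X. b.X + (0 + 0) + (0 + 0)\{b} + (b.(X + X) + c.a.X) + a.(0 + X)\{a,b}\{a,b}) + (0 + 0) + (0 + 0)\{b} + (b.((rec X. b.X + (0 + 0) + (0 + 0)\{b} + (b.(X + X) + c.a.X) + a.(0 + X)\{a,b}\{a,b}) + (rec X. b.X + (0 + 0) + (0 + 0)\{b} + (b.(X + X) + c.a.X) + a.(0 + X)\{a,b}\{a,b})) + c.a.(rec X. b.X + (0 + 0) + (0 + 0)\{b} + (b.(X + X) + c.a.X) + a.(0 + X)\{a,b}\{a,b})) + a.(0 + (rec X. b.X + (0 + 0) + (0 + 0)\{b} + (b.(X + X) + c.a.X) + a.(0 + X)\{a,b}\{a,b}))\{a,b}\{a,b} ⊢ ··a··> q1, ··b··> q2, ··b··> q3, ··c··> q4
  q1 = (0 + (rec X. b.X + (0 + 0) + (0 + 0)\{b} + (b.(X + X) + c.a.X) + a.(0 + X)\{a,b}\{a,b}))\{a,b}\{a,b} ⊢ ··c··> q5
  q2 = (rec X. b.X + (0 + 0) + (0 + 0)\{b} + (b.(X + X) + c.a.X) + a.(0 + X)\{a,b}\{a,b}) + (rec X. b.X + (0 + 0) + (0 + 0)\{b} + (b.(X + X) + c.a.X) + a.(0 + X)\{a,b}\{a,b}) ⊢ ··a··> q1, ··b··> q2, ··b··> q3, ··c··> q4
  q3 = rec X. b.X + (0 + 0) + (0 + 0)\{b} + (b.(X + X) + c.a.X) + a.(0 + X)\{a,b}\{a,b} ⊢ ··a··> q1, ··b··> q2, ··b··> q3, ··c··> q4
  q4 = a.(rec X. b.X + (0 + 0) + (0 + 0)\{b} + (b.(X + X) + c.a.X) + a.(0 + X)\{a,b}\{a,b}) ⊢ ··a··> q3
  q5 = (a.(rec X. b.X + (0 + 0) + (0 + 0)\{b} + (b.(X + X) + c.a.X) + a.(0 + X)\{a,b}\{a,b}))\{a,b}\{a,b} ⊢ ·
Bisimilarity quotient blocks:
  B0 = {p0, p2, q0, q2, q3}
  B1 = {p3, q4}
  B2 = {p1, q1}
  B3 = {p4, q5}
p0 ∈ B0, q0 ∈ B0 → same block

P ~ Q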